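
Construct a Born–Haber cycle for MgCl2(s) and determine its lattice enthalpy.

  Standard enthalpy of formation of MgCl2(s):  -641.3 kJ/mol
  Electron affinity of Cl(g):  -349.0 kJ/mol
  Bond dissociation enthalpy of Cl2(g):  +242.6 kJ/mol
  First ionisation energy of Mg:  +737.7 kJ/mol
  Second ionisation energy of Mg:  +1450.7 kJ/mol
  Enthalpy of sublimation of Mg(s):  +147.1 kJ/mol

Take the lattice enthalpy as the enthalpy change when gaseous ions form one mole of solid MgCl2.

U = -2521.4 kJ/mol

ΔHf° = 1·ΔHsub + 1·(ΣIE) + 1·D(Cl2) + 2·EA + U
-641.3 = 1·(+147.1) + 1·(+2188.4) + 1·(+242.6) + 2·(-349.0) + U
U = -641.3 − (+1880.1) = -2521.4 kJ/mol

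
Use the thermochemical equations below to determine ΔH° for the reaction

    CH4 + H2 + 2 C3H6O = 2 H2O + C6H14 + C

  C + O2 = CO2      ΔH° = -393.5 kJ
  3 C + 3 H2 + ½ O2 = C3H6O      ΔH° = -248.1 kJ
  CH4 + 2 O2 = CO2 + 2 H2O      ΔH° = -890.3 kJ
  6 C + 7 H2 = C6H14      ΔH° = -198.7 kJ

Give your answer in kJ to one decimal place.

ΔH° = -199.3 kJ

equation 1 reversed: +393.5 kJ
equation 2 reversed and × 2 (C3H6O must end up as a reactant; scale by 2 for the 2 C3H6O): (-2)·(-248.1) = +496.2 kJ
equation 3 as written (CH4 already on the reactant side): -890.3 kJ
equation 4 as written (C6H14 already on the product side): -198.7 kJ
ΔH° = (-1)·(-393.5) + (-2)·(-248.1) + (1)·(-890.3) + (1)·(-198.7) = -199.3 kJ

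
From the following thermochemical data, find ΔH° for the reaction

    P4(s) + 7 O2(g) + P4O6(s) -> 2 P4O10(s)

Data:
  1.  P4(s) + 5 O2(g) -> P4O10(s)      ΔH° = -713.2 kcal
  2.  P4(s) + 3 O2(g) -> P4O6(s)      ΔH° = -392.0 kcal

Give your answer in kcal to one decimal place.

ΔH° = -1034.4 kcal

eq. 1 × 2 (scale by 2 for the 2 P4O10(s)): (2)·(-713.2) = -1426.4 kcal
eq. 2 reversed (P4O6(s) must end up as a reactant): +392.0 kcal
ΔH° = (-1426.4) + (+392.0) = -1034.4 kcal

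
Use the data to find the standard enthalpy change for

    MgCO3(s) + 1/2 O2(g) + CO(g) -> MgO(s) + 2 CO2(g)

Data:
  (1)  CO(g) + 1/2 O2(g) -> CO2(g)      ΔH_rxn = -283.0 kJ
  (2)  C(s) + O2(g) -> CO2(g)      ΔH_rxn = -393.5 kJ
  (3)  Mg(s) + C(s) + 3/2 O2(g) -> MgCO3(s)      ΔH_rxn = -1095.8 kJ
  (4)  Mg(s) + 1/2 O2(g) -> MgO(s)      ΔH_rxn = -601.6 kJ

(1) as written: -283.0 kJ
(2) as written: -393.5 kJ
(3) reversed: +1095.8 kJ
(4) as written: -601.6 kJ
Combining the equations, ΔH_rxn = (1)·(-283.0) + (1)·(-393.5) + (-1)·(-1095.8) + (1)·(-601.6) = -182.3 kJ

ΔH_rxn = -182.3 kJ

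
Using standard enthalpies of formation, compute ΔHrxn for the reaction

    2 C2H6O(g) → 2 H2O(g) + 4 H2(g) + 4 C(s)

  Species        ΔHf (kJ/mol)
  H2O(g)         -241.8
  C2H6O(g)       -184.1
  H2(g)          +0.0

ΔH°rxn = Σ nΔHf°(products) − Σ nΔHf°(reactants).
Products: 2·(-241.8) + 4·(+0.0) + 4·(+0.0) = -483.6
Reactants: 2·(-184.1) = -368.2
ΔHrxn = (-483.6) − (-368.2) = -115.4 kJ/mol

ΔHrxn = -115.4 kJ/mol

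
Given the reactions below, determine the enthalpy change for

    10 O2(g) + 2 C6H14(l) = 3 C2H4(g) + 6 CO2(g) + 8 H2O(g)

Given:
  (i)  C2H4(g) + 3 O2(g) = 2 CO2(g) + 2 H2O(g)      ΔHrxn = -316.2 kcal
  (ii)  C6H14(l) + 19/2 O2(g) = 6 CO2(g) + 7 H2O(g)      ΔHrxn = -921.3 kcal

(i) reversed and × 3 (reverse to put C2H4(g) on the product side; ×3 to match 3 C2H4(g) in the target): (-3)·(-316.2) = +948.6 kcal
(ii) × 2 (scale by 2 for the 2 C6H14(l)): (2)·(-921.3) = -1842.6 kcal
Combining the equations, ΔHrxn = (-3)·(-316.2) + (2)·(-921.3) = -894.0 kcal

ΔHrxn = -894.0 kcal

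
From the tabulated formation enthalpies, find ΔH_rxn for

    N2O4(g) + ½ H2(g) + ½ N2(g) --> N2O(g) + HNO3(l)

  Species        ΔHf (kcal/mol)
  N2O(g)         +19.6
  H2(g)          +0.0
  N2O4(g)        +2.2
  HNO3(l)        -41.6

ΔH_rxn = -24.2 kcal/mol

ΔH°rxn = Σ nΔHf°(products) − Σ nΔHf°(reactants).
Products: 1·(+19.6) + 1·(-41.6) = -22.0
Reactants: 1·(+2.2) + 1/2·(+0.0) + 1/2·(+0.0) = +2.2
ΔH_rxn = (-22.0) − (+2.2) = -24.2 kcal/mol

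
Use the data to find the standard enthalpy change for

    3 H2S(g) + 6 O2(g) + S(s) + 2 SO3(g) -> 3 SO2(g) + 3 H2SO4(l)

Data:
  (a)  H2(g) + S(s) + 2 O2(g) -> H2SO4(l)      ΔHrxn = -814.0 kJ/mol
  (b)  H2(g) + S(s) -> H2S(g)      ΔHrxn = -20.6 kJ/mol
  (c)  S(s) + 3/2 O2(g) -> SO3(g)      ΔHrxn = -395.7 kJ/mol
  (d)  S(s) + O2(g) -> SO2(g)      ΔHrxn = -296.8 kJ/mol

ΔHrxn = -2479.2 kJ/mol

(a) × 3 (×3 to match 3 H2SO4(l) in the target): (3)·(-814.0) = -2442.0 kJ/mol
(b) reversed and × 3 (H2S(g) must end up as a reactant; scale by 3 for the 3 H2S(g)): (-3)·(-20.6) = +61.8 kJ/mol
(c) reversed and × 2 (SO3(g) must end up as a reactant; ×2 to match 2 SO3(g) in the target): (-2)·(-395.7) = +791.4 kJ/mol
(d) × 3 (×3 to match 3 SO2(g) in the target): (3)·(-296.8) = -890.4 kJ/mol
ΔHrxn = (3)·(-814.0) + (-3)·(-20.6) + (-2)·(-395.7) + (3)·(-296.8) = -2479.2 kJ/mol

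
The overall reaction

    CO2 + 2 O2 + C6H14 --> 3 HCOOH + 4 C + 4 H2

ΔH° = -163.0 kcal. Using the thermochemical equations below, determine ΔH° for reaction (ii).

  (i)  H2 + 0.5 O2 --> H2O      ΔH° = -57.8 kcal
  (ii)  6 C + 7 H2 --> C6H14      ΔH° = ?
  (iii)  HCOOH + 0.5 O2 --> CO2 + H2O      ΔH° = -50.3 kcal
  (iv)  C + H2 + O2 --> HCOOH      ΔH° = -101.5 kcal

ΔH° = -47.5 kcal

(i) as written: -57.8 kcal
(ii) reversed (reverse to put C6H14 on the reactant side): contributes −x
(iii) reversed (reverse to put CO2 on the reactant side): +50.3 kcal
(iv) × 2: (2)·(-101.5) = -203.0 kcal
-163.0 = (-57.8) + (+50.3) + (-203.0) − x
x = (-163.0 − (-210.5)) / (-1) = -47.5 kcal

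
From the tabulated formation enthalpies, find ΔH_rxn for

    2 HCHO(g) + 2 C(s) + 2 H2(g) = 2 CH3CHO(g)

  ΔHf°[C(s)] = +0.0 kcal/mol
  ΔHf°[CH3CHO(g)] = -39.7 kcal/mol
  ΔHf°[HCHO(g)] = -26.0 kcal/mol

ΔH_rxn = -27.4 kcal/mol

Products: 2·(-39.7) = -79.4
Reactants: 2·(-26.0) + 2·(+0.0) + 2·(+0.0) = -52.0
ΔH_rxn = (-79.4) − (-52.0) = -27.4 kcal/mol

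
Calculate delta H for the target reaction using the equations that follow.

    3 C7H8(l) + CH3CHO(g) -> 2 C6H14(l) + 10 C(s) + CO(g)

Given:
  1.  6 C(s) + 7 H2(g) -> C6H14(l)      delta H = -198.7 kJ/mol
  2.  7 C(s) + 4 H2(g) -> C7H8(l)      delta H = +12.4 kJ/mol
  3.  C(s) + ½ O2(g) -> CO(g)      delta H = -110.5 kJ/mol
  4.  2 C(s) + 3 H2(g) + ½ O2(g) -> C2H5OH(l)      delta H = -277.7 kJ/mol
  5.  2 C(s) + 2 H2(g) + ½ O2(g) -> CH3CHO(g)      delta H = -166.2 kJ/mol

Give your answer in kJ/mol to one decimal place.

delta H = -378.9 kJ/mol

eq. 1 × 2: (2)·(-198.7) = -397.4 kJ/mol
eq. 2 reversed and × 3: (-3)·(+12.4) = -37.2 kJ/mol
eq. 3 as written: -110.5 kJ/mol
eq. 4: not needed.
eq. 5 reversed: +166.2 kJ/mol
Since enthalpy is a state function, delta H = (-397.4) + (-37.2) + (-110.5) + (+166.2) = -378.9 kJ/mol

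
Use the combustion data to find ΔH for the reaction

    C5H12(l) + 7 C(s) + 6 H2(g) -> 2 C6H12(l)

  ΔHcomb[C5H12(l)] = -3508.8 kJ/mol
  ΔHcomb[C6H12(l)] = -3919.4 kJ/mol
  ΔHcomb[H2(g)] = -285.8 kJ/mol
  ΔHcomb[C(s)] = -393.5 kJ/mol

Using ΔH = Σ nΔHc°(reactants) − Σ nΔHc°(products):
= [1·(-3508.8) + 7·(-393.5) + 6·(-285.8)] − [2·(-3919.4)]
= -139.3 kJ/mol

ΔH = -139.3 kJ/mol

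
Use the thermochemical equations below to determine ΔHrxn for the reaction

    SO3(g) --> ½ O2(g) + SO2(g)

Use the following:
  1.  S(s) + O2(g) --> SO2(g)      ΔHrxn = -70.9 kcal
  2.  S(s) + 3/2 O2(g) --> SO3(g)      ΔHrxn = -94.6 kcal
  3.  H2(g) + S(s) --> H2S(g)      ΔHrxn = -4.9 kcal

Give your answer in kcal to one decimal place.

ΔHrxn = 23.7 kcal

eq. 1 as written: -70.9 kcal
eq. 2 reversed: +94.6 kcal
eq. 3: not needed.
Summing the manipulated equations, ΔHrxn = (1)·(-70.9) + (-1)·(-94.6) = 23.7 kcal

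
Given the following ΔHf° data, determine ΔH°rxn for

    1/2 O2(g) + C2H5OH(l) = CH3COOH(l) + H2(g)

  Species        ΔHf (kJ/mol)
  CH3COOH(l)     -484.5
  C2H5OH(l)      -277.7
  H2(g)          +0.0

ΔH°rxn = Σ nΔHf°(products) − Σ nΔHf°(reactants).
Products: 1·(-484.5) + 1·(+0.0) = -484.5
Reactants: 1/2·(+0.0) + 1·(-277.7) = -277.7
ΔH°rxn = (-484.5) − (-277.7) = -206.8 kJ/mol

ΔH°rxn = -206.8 kJ/mol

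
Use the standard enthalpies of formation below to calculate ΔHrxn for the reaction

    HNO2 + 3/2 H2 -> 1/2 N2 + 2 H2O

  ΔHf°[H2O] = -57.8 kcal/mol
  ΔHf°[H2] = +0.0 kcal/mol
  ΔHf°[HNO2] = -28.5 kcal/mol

ΔHrxn = -87.1 kcal/mol

Products: 1/2·(+0.0) + 2·(-57.8) = -115.6
Reactants: 1·(-28.5) + 3/2·(+0.0) = -28.5
ΔHrxn = (-115.6) − (-28.5) = -87.1 kcal/mol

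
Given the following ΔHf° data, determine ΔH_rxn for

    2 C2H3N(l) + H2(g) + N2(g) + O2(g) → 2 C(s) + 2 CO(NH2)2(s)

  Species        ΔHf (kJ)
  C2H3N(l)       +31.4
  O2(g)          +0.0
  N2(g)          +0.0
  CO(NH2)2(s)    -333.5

ΔH_rxn = -729.8 kJ

Products: 2·(+0.0) + 2·(-333.5) = -667.0
Reactants: 2·(+31.4) + 1·(+0.0) + 1·(+0.0) + 1·(+0.0) = +62.8
ΔH_rxn = (-667.0) − (+62.8) = -729.8 kJ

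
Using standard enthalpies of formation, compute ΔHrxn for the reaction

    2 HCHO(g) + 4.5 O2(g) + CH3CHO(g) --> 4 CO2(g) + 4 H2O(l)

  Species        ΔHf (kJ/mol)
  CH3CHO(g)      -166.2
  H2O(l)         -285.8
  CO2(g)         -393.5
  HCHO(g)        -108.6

Products: 4·(-393.5) + 4·(-285.8) = -2717.2
Reactants: 2·(-108.6) + 9/2·(+0.0) + 1·(-166.2) = -383.4
ΔHrxn = (-2717.2) − (-383.4) = -2333.8 kJ/mol

ΔHrxn = -2333.8 kJ/mol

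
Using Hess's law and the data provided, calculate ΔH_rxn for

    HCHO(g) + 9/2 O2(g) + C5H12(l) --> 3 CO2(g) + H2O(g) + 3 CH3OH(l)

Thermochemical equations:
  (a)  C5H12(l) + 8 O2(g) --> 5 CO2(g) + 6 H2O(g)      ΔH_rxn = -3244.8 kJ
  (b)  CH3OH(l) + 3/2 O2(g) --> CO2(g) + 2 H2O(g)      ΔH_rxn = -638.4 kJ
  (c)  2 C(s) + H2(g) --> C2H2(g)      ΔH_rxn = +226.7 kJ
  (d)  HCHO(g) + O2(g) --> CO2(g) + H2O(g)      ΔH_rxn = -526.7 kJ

ΔH_rxn = -1856.3 kJ

(a) as written: -3244.8 kJ
(b) reversed and × 3: (-3)·(-638.4) = +1915.2 kJ
(c): not needed.
(d) as written: -526.7 kJ
Since enthalpy is a state function, ΔH_rxn = (-3244.8) + (+1915.2) + (-526.7) = -1856.3 kJ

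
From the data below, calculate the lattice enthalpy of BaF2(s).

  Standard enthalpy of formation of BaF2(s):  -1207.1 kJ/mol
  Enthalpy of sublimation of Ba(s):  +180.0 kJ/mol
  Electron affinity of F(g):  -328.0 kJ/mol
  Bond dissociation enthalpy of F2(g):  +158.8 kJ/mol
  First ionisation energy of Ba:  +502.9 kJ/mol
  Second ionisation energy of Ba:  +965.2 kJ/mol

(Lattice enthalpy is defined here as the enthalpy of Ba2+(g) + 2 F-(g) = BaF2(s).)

U = -2358.0 kJ/mol

ΔHf° = 1·ΔHsub + 1·(ΣIE) + 1·D(F2) + 2·EA + U
-1207.1 = 1·(+180.0) + 1·(+1468.1) + 1·(+158.8) + 2·(-328.0) + U
U = -1207.1 − (+1150.9) = -2358.0 kJ/mol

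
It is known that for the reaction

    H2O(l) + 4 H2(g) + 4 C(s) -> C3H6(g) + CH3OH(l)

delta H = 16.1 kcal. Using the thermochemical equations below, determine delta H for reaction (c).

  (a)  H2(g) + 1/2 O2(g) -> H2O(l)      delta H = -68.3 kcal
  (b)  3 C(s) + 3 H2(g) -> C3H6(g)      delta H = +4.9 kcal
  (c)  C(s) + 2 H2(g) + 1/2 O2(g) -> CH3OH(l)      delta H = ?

(a) reversed (reverse to put H2O(l) on the reactant side): +68.3 kcal
(b) as written (C3H6(g) already on the product side): +4.9 kcal
(c) as written (CH3OH(l) already on the product side): contributes x
+16.1 = (+68.3) + (+4.9) + x
x = (+16.1 − (+73.2)) / (1) = -57.1 kcal

delta H = -57.1 kcal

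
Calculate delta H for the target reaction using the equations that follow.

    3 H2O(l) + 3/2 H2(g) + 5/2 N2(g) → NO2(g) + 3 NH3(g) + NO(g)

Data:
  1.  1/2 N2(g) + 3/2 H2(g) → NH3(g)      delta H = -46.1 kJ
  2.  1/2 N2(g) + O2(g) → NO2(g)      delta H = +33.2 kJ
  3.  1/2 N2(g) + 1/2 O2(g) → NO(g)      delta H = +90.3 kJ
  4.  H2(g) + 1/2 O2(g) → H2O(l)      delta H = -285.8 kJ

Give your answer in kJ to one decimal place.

delta H = 842.6 kJ

eq. 1 × 3: (3)·(-46.1) = -138.3 kJ
eq. 2 as written: +33.2 kJ
eq. 3 as written: +90.3 kJ
eq. 4 reversed and × 3: (-3)·(-285.8) = +857.4 kJ
Combining the equations, delta H = (3)·(-46.1) + (1)·(+33.2) + (1)·(+90.3) + (-3)·(-285.8) = 842.6 kJ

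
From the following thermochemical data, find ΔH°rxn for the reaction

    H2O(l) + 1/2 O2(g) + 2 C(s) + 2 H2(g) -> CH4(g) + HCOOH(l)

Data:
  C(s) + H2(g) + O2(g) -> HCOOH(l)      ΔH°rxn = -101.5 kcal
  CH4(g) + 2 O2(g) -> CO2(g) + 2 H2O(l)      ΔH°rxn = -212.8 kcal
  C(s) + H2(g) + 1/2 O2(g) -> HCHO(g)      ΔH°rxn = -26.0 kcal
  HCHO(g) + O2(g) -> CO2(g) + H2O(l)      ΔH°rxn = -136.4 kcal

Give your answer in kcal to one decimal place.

equation 1 as written (HCOOH(l) already on the product side): -101.5 kcal
equation 2 reversed (reverse to put CH4(g) on the product side): +212.8 kcal
equation 3 as written: -26.0 kcal
equation 4 as written: -136.4 kcal
ΔH°rxn = (-101.5) + (+212.8) + (-26.0) + (-136.4) = -51.1 kcal

ΔH°rxn = -51.1 kcal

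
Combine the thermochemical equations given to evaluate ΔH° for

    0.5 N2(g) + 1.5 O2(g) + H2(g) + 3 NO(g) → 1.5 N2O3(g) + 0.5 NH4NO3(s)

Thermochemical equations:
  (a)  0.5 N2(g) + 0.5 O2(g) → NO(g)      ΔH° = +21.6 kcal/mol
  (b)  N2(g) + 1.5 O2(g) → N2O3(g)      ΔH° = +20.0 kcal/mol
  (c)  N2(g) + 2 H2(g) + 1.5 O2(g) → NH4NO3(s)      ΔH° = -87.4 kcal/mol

(a) reversed and × 3: (-3)·(+21.6) = -64.8 kcal/mol
(b) × 3/2: (3/2)·(+20.0) = +30.0 kcal/mol
(c) × 1/2: (1/2)·(-87.4) = -43.7 kcal/mol
ΔH° = (-3)·(+21.6) + (3/2)·(+20.0) + (1/2)·(-87.4) = -78.5 kcal/mol

ΔH° = -78.5 kcal/mol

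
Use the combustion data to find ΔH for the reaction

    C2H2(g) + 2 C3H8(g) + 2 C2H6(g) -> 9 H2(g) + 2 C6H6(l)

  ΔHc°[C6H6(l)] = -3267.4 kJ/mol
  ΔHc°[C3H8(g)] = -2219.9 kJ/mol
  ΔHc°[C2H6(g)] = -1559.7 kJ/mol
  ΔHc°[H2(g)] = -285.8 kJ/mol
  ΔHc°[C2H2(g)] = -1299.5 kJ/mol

With combustion enthalpies, reactants minus products:
= [1·(-1299.5) + 2·(-2219.9) + 2·(-1559.7)] − [9·(-285.8) + 2·(-3267.4)]
= 248.3 kJ/mol

ΔH = 248.3 kJ/mol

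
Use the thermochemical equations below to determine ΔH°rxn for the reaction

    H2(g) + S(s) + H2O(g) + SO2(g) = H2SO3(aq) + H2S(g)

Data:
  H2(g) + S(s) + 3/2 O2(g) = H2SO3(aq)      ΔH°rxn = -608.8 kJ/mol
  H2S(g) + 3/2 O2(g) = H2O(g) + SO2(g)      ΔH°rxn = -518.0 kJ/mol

ΔH°rxn = -90.8 kJ/mol

equation 1 as written (H2SO3(aq) already on the product side): -608.8 kJ/mol
equation 2 reversed (H2S(g) must end up as a product): +518.0 kJ/mol
ΔH°rxn = (-608.8) + (+518.0) = -90.8 kJ/mol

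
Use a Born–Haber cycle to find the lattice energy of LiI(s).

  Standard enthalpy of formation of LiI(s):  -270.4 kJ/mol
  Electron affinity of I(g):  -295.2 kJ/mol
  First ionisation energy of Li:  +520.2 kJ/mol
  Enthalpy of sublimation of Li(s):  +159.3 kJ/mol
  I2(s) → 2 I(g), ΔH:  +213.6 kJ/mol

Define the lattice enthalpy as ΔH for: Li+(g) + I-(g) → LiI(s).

U = -761.5 kJ/mol

ΔHf° = 1·ΔHsub + 1·(ΣIE) + 1/2·D(I2) + 1·EA + U
-270.4 = 1·(+159.3) + 1·(+520.2) + 1/2·(+213.6) + 1·(-295.2) + U
U = -270.4 − (+491.1) = -761.5 kJ/mol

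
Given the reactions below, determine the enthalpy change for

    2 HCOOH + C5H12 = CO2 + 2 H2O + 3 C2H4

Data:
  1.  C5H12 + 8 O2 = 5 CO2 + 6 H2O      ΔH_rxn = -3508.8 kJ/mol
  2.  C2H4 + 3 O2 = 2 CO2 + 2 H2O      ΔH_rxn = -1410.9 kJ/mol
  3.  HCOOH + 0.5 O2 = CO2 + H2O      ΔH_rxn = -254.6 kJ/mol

ΔH_rxn = 214.7 kJ/mol

eq. 1 as written (C5H12 already on the reactant side): -3508.8 kJ/mol
eq. 2 reversed and × 3 (reverse to put C2H4 on the product side; ×3 to match 3 C2H4 in the target): (-3)·(-1410.9) = +4232.7 kJ/mol
eq. 3 × 2 (×2 to match 2 HCOOH in the target): (2)·(-254.6) = -509.2 kJ/mol
ΔH_rxn = (1)·(-3508.8) + (-3)·(-1410.9) + (2)·(-254.6) = 214.7 kJ/mol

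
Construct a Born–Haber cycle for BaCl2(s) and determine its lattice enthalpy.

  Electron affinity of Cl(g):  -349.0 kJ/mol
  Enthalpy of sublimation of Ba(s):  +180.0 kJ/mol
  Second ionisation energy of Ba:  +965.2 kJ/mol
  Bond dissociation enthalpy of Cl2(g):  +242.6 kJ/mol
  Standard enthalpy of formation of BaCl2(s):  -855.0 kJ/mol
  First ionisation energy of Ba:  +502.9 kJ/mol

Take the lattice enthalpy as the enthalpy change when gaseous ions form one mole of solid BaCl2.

U = -2047.7 kJ/mol

ΔHf° = 1·ΔHsub + 1·(ΣIE) + 1·D(Cl2) + 2·EA + U
-855.0 = 1·(+180.0) + 1·(+1468.1) + 1·(+242.6) + 2·(-349.0) + U
U = -855.0 − (+1192.7) = -2047.7 kJ/mol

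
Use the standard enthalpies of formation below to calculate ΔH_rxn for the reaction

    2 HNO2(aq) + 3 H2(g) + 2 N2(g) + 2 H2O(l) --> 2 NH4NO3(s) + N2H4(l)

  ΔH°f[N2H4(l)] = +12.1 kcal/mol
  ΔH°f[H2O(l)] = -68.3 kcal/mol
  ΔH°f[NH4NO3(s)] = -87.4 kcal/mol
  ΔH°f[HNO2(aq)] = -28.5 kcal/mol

Products: 2·(-87.4) + 1·(+12.1) = -162.7
Reactants: 2·(-28.5) + 3·(+0.0) + 2·(+0.0) + 2·(-68.3) = -193.6
ΔH_rxn = (-162.7) − (-193.6) = 30.9 kcal/mol

ΔH_rxn = 30.9 kcal/mol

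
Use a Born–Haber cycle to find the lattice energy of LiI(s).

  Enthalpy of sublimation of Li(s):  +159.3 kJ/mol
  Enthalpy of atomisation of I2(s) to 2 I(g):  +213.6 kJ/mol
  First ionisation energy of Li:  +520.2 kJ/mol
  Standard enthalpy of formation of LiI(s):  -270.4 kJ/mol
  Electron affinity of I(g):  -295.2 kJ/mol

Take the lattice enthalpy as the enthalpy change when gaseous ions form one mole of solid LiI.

U = -761.5 kJ/mol

ΔHf° = 1·ΔHsub + 1·(ΣIE) + 1/2·D(I2) + 1·EA + U
-270.4 = 1·(+159.3) + 1·(+520.2) + 1/2·(+213.6) + 1·(-295.2) + U
U = -270.4 − (+491.1) = -761.5 kJ/mol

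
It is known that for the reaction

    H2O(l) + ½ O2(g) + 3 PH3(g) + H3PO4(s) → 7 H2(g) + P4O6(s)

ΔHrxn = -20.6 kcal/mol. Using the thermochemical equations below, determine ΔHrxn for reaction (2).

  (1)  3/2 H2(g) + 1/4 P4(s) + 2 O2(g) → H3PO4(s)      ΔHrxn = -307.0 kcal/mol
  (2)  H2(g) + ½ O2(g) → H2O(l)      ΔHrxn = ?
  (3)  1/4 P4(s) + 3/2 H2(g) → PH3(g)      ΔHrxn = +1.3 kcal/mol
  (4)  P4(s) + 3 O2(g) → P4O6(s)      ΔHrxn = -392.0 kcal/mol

(1) reversed (H3PO4(s) must end up as a reactant): +307.0 kcal/mol
(2) reversed (H2O(l) must end up as a reactant): contributes −x
(3) reversed and × 3 (reverse to put PH3(g) on the reactant side; scale by 3 for the 3 PH3(g)): (-3)·(+1.3) = -3.9 kcal/mol
(4) as written (P4O6(s) already on the product side): -392.0 kcal/mol
-20.6 = (+307.0) + (-3.9) + (-392.0) − x
x = (-20.6 − (-88.9)) / (-1) = -68.3 kcal/mol

ΔHrxn = -68.3 kcal/mol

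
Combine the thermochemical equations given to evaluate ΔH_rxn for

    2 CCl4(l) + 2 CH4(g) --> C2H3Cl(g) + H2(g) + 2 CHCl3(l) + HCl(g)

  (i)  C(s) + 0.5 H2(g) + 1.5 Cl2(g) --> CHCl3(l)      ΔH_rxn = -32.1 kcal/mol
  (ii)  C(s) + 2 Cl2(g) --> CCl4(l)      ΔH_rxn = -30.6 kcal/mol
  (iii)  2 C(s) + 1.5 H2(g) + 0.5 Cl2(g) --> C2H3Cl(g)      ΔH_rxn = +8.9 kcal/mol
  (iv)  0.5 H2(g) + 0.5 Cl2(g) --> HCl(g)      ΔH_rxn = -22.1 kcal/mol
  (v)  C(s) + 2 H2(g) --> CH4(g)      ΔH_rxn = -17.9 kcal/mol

ΔH_rxn = 19.6 kcal/mol

(i) × 2 (scale by 2 for the 2 CHCl3(l)): (2)·(-32.1) = -64.2 kcal/mol
(ii) reversed and × 2 (reverse to put CCl4(l) on the reactant side; ×2 to match 2 CCl4(l) in the target): (-2)·(-30.6) = +61.2 kcal/mol
(iii) as written (C2H3Cl(g) already on the product side): +8.9 kcal/mol
(iv) as written (HCl(g) already on the product side): -22.1 kcal/mol
(v) reversed and × 2 (CH4(g) must end up as a reactant; ×2 to match 2 CH4(g) in the target): (-2)·(-17.9) = +35.8 kcal/mol
ΔH_rxn = (2)·(-32.1) + (-2)·(-30.6) + (1)·(+8.9) + (1)·(-22.1) + (-2)·(-17.9) = 19.6 kcal/mol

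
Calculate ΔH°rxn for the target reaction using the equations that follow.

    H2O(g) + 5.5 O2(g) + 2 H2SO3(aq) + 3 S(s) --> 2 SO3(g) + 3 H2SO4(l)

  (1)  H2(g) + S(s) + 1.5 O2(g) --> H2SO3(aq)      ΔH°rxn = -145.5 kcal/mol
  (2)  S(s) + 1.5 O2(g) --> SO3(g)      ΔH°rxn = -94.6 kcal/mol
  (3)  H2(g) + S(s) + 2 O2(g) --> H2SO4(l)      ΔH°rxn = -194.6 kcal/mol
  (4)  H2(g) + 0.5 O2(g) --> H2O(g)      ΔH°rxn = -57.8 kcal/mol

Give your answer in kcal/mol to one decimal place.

(1) reversed and × 2 (H2SO3(aq) must end up as a reactant; scale by 2 for the 2 H2SO3(aq)): (-2)·(-145.5) = +291.0 kcal/mol
(2) × 2 (×2 to match 2 SO3(g) in the target): (2)·(-94.6) = -189.2 kcal/mol
(3) × 3 (×3 to match 3 H2SO4(l) in the target): (3)·(-194.6) = -583.8 kcal/mol
(4) reversed (reverse to put H2O(g) on the reactant side): +57.8 kcal/mol
Summing the manipulated equations, ΔH°rxn = (-2)·(-145.5) + (2)·(-94.6) + (3)·(-194.6) + (-1)·(-57.8) = -424.2 kcal/mol

ΔH°rxn = -424.2 kcal/mol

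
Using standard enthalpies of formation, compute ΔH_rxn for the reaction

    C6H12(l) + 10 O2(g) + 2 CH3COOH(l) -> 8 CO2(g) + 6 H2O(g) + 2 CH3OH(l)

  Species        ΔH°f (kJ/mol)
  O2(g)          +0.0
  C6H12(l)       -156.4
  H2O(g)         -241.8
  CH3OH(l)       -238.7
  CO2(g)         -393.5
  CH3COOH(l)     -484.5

ΔH_rxn = -3950.8 kJ/mol

Products: 8·(-393.5) + 6·(-241.8) + 2·(-238.7) = -5076.2
Reactants: 1·(-156.4) + 10·(+0.0) + 2·(-484.5) = -1125.4
ΔH_rxn = (-5076.2) − (-1125.4) = -3950.8 kJ/mol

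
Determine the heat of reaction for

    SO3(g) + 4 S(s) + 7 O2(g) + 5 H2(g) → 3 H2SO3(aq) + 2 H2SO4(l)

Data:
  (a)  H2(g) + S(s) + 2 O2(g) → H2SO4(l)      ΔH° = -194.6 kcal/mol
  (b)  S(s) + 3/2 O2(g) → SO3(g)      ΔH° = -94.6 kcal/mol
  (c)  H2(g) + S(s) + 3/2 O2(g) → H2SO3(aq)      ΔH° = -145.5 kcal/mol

ΔH° = -731.1 kcal/mol

(a) × 2 (×2 to match 2 H2SO4(l) in the target): (2)·(-194.6) = -389.2 kcal/mol
(b) reversed (SO3(g) must end up as a reactant): +94.6 kcal/mol
(c) × 3 (scale by 3 for the 3 H2SO3(aq)): (3)·(-145.5) = -436.5 kcal/mol
Since enthalpy is a state function, ΔH° = (-389.2) + (+94.6) + (-436.5) = -731.1 kcal/mol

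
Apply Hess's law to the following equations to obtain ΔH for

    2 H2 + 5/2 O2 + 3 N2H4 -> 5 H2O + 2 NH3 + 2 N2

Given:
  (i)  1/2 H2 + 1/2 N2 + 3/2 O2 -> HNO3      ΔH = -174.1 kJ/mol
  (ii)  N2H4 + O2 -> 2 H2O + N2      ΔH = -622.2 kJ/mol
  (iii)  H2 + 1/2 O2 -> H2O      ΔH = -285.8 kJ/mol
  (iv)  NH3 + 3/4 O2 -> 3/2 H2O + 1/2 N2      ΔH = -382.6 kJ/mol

(i): not needed (HNO3 appears nowhere else).
(ii) × 3 (scale by 3 for the 3 N2H4): (3)·(-622.2) = -1866.6 kJ/mol
(iii) × 2: (2)·(-285.8) = -571.6 kJ/mol
(iv) reversed and × 2 (reverse to put NH3 on the product side; scale by 2 for the 2 NH3): (-2)·(-382.6) = +765.2 kJ/mol
ΔH = (-1866.6) + (-571.6) + (+765.2) = -1673.0 kJ/mol

ΔH = -1673.0 kJ/mol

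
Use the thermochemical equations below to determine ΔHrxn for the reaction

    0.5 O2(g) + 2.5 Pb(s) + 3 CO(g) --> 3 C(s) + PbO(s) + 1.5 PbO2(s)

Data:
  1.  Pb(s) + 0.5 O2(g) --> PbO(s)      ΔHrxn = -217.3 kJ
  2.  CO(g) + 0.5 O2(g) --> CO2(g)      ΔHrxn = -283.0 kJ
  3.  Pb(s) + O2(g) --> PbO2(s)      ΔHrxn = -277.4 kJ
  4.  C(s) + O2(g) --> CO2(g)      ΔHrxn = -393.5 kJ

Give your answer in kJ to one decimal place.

ΔHrxn = -301.9 kJ

eq. 1 as written (PbO(s) already on the product side): -217.3 kJ
eq. 2 × 3 (scale by 3 for the 3 CO(g)): (3)·(-283.0) = -849.0 kJ
eq. 3 × 3/2 (×3/2 to match 3/2 PbO2(s) in the target): (3/2)·(-277.4) = -416.1 kJ
eq. 4 reversed and × 3 (C(s) must end up as a product; scale by 3 for the 3 C(s)): (-3)·(-393.5) = +1180.5 kJ
Combining the equations, ΔHrxn = (1)·(-217.3) + (3)·(-283.0) + (3/2)·(-277.4) + (-3)·(-393.5) = -301.9 kJ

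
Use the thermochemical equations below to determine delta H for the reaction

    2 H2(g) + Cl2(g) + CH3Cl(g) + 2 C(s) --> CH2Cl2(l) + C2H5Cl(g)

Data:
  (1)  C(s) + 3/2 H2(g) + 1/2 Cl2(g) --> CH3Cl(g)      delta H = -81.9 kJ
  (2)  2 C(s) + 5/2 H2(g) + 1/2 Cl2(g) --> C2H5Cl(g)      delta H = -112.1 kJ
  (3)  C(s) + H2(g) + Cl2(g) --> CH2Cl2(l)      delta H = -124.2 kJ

delta H = -154.4 kJ

(1) reversed (CH3Cl(g) must end up as a reactant): +81.9 kJ
(2) as written (C2H5Cl(g) already on the product side): -112.1 kJ
(3) as written (CH2Cl2(l) already on the product side): -124.2 kJ
Combining the equations, delta H = (-1)·(-81.9) + (1)·(-112.1) + (1)·(-124.2) = -154.4 kJ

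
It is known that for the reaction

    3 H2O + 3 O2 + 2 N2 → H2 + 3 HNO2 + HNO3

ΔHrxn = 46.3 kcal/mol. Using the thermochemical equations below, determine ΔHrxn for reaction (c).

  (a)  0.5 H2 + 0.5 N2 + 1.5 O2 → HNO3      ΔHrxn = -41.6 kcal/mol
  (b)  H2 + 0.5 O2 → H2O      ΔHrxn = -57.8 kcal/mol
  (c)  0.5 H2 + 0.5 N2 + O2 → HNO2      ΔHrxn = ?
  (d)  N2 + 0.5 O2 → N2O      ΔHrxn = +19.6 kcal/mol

ΔHrxn = -28.5 kcal/mol

(a) as written: -41.6 kcal/mol
(b) reversed and × 3: (-3)·(-57.8) = +173.4 kcal/mol
(c) × 3: contributes 3·x
(d): not needed.
+46.3 = (-41.6) + (+173.4) + 3·x
x = (+46.3 − (+131.8)) / (3) = -28.5 kcal/mol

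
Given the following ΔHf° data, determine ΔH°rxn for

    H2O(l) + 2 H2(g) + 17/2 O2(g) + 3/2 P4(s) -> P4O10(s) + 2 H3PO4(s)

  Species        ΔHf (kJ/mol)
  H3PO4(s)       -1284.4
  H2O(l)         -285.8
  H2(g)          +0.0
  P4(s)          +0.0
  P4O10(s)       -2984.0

Products: 1·(-2984.0) + 2·(-1284.4) = -5552.8
Reactants: 1·(-285.8) + 2·(+0.0) + 17/2·(+0.0) + 3/2·(+0.0) = -285.8
ΔH°rxn = (-5552.8) − (-285.8) = -5267.0 kJ/mol

ΔH°rxn = -5267.0 kJ/mol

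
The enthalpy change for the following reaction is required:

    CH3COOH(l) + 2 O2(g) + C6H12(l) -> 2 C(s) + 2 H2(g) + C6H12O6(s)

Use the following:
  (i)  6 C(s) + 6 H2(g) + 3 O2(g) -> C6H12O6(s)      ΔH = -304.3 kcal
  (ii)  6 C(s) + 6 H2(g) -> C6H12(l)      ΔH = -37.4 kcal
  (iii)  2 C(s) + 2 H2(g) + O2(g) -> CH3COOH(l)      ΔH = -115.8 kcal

ΔH = -151.1 kcal

(i) as written (C6H12O6(s) already on the product side): -304.3 kcal
(ii) reversed (C6H12(l) must end up as a reactant): +37.4 kcal
(iii) reversed (CH3COOH(l) must end up as a reactant): +115.8 kcal
ΔH = (-304.3) + (+37.4) + (+115.8) = -151.1 kcal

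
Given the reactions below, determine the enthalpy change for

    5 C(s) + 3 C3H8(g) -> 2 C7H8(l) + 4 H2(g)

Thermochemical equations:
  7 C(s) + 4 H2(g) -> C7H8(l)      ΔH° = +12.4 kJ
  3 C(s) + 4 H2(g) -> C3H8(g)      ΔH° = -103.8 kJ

ΔH° = 336.2 kJ

equation 1 × 2 (scale by 2 for the 2 C7H8(l)): (2)·(+12.4) = +24.8 kJ
equation 2 reversed and × 3 (C3H8(g) must end up as a reactant; ×3 to match 3 C3H8(g) in the target): (-3)·(-103.8) = +311.4 kJ
Since enthalpy is a state function, ΔH° = (2)·(+12.4) + (-3)·(-103.8) = 336.2 kJ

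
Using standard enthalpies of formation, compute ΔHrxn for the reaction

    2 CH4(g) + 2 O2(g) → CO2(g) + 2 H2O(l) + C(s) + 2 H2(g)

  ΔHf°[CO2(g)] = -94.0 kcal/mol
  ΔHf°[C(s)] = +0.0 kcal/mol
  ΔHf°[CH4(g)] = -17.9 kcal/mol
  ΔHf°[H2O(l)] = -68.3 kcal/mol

ΔHrxn = -194.8 kcal/mol

ΔH°rxn = Σ nΔHf°(products) − Σ nΔHf°(reactants).
Products: 1·(-94.0) + 2·(-68.3) + 1·(+0.0) + 2·(+0.0) = -230.6
Reactants: 2·(-17.9) + 2·(+0.0) = -35.8
ΔHrxn = (-230.6) − (-35.8) = -194.8 kcal/mol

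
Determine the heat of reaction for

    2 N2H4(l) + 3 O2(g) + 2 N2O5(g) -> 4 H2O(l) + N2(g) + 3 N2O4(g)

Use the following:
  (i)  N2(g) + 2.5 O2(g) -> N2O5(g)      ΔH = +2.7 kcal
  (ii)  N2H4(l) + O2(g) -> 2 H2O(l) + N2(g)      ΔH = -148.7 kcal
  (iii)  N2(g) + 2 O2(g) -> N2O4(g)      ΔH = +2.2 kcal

ΔH = -296.2 kcal

(i) reversed and × 2: (-2)·(+2.7) = -5.4 kcal
(ii) × 2: (2)·(-148.7) = -297.4 kcal
(iii) × 3: (3)·(+2.2) = +6.6 kcal
ΔH = (-2)·(+2.7) + (2)·(-148.7) + (3)·(+2.2) = -296.2 kcal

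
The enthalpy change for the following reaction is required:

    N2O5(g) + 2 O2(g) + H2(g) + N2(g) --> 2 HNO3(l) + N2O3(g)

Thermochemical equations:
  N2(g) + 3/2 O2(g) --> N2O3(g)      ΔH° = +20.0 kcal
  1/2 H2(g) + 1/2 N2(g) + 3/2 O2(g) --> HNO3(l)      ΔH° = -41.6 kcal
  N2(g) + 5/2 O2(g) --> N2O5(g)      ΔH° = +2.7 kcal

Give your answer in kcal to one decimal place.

ΔH° = -65.9 kcal

equation 1 as written (N2O3(g) already on the product side): +20.0 kcal
equation 2 × 2 (×2 to match 2 HNO3(l) in the target): (2)·(-41.6) = -83.2 kcal
equation 3 reversed (reverse to put N2O5(g) on the reactant side): -2.7 kcal
ΔH° = (+20.0) + (-83.2) + (-2.7) = -65.9 kcal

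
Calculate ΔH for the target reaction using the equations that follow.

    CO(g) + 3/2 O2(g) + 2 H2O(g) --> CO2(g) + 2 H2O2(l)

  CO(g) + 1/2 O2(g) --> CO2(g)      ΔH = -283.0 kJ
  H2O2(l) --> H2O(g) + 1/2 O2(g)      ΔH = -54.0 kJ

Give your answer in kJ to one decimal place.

ΔH = -175.0 kJ

equation 1 as written (CO(g) already on the reactant side): -283.0 kJ
equation 2 reversed and × 2 (H2O2(l) must end up as a product; scale by 2 for the 2 H2O2(l)): (-2)·(-54.0) = +108.0 kJ
Since enthalpy is a state function, ΔH = (1)·(-283.0) + (-2)·(-54.0) = -175.0 kJ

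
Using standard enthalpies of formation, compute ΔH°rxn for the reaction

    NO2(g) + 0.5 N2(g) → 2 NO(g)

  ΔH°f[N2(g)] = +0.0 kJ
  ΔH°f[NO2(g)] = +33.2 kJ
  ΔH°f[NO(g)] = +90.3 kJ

ΔH°rxn = 147.4 kJ

Products: 2·(+90.3) = +180.6
Reactants: 1·(+33.2) + 1/2·(+0.0) = +33.2
ΔH°rxn = (+180.6) − (+33.2) = 147.4 kJ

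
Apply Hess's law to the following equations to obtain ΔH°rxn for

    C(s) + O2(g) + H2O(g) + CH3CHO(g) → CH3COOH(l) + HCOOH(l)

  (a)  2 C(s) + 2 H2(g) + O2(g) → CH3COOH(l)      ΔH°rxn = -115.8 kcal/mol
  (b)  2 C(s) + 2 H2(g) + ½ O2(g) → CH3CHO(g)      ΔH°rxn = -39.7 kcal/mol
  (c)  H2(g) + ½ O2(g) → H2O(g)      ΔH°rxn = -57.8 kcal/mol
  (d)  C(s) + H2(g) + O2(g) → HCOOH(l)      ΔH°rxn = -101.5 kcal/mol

(a) as written: -115.8 kcal/mol
(b) reversed: +39.7 kcal/mol
(c) reversed: +57.8 kcal/mol
(d) as written: -101.5 kcal/mol
Since enthalpy is a state function, ΔH°rxn = (1)·(-115.8) + (-1)·(-39.7) + (-1)·(-57.8) + (1)·(-101.5) = -119.8 kcal/mol

ΔH°rxn = -119.8 kcal/mol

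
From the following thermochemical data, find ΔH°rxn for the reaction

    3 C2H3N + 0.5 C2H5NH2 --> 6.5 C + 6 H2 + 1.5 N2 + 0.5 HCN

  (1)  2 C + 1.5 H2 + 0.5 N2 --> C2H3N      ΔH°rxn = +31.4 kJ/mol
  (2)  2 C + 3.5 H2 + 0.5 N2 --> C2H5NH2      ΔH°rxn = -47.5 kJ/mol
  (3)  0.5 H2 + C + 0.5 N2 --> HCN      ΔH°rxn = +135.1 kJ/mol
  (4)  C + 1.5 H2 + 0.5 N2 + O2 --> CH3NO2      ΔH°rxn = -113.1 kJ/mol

(1) reversed and × 3: (-3)·(+31.4) = -94.2 kJ/mol
(2) reversed and × 1/2: (-1/2)·(-47.5) = +23.75 kJ/mol
(3) × 1/2: (1/2)·(+135.1) = +67.55 kJ/mol
(4): not needed.
ΔH°rxn = (-3)·(+31.4) + (-1/2)·(-47.5) + (1/2)·(+135.1) = -2.9 kJ/mol

ΔH°rxn = -2.9 kJ/mol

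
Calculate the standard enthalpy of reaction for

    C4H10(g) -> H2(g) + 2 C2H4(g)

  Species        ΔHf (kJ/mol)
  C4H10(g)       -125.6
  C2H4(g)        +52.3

ΔH_rxn = 230.2 kJ/mol

Products: 1·(+0.0) + 2·(+52.3) = +104.6
Reactants: 1·(-125.6) = -125.6
ΔH_rxn = (+104.6) − (-125.6) = 230.2 kJ/mol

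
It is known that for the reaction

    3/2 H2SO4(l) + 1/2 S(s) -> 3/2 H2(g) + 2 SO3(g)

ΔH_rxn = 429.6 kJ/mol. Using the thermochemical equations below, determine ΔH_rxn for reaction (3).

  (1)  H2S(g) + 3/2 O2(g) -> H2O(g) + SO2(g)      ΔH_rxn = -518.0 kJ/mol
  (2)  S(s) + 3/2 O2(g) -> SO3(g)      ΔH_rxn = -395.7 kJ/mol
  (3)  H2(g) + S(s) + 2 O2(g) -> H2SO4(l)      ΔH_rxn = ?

(1): not needed.
(2) × 2: (2)·(-395.7) = -791.4 kJ/mol
(3) reversed and × 3/2: contributes −3/2·x
+429.6 = (-791.4) − 3/2·x
x = (+429.6 − (-791.4)) / (-3/2) = -814.0 kJ/mol

ΔH_rxn = -814.0 kJ/mol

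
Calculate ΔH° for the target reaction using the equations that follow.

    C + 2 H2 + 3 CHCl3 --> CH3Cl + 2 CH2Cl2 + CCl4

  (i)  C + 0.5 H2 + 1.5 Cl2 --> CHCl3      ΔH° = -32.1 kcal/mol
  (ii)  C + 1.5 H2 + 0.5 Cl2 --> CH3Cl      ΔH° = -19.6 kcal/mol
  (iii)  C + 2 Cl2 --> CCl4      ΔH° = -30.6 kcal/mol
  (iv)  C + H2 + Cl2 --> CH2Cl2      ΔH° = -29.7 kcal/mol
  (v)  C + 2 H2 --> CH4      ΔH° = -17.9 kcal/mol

ΔH° = -13.3 kcal/mol

(i) reversed and × 3 (reverse to put CHCl3 on the reactant side; scale by 3 for the 3 CHCl3): (-3)·(-32.1) = +96.3 kcal/mol
(ii) as written (CH3Cl already on the product side): -19.6 kcal/mol
(iii) as written (CCl4 already on the product side): -30.6 kcal/mol
(iv) × 2 (scale by 2 for the 2 CH2Cl2): (2)·(-29.7) = -59.4 kcal/mol
(v): not needed (CH4 appears nowhere else).
By Hess's law, ΔH° = (+96.3) + (-19.6) + (-30.6) + (-59.4) = -13.3 kcal/mol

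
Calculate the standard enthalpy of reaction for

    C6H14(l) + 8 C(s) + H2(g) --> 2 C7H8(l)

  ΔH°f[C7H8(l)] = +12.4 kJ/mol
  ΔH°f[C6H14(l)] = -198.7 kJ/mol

ΔH°rxn = Σ nΔHf°(products) − Σ nΔHf°(reactants).
Products: 2·(+12.4) = +24.8
Reactants: 1·(-198.7) + 8·(+0.0) + 1·(+0.0) = -198.7
ΔH° = (+24.8) − (-198.7) = 223.5 kJ/mol

ΔH° = 223.5 kJ/mol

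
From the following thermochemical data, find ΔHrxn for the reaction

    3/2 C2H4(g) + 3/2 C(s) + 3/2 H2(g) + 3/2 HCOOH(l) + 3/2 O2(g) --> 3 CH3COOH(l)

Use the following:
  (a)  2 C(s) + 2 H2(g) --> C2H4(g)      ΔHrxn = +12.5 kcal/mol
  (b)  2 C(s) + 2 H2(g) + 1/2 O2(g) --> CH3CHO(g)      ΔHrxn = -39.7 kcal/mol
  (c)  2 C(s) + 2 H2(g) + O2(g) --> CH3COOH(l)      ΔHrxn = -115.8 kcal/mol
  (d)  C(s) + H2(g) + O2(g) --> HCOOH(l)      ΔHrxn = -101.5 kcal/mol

(a) reversed and × 3/2: (-3/2)·(+12.5) = -18.75 kcal/mol
(b): not needed.
(c) × 3: (3)·(-115.8) = -347.4 kcal/mol
(d) reversed and × 3/2: (-3/2)·(-101.5) = +152.25 kcal/mol
ΔHrxn = (-3/2)·(+12.5) + (3)·(-115.8) + (-3/2)·(-101.5) = -213.9 kcal/mol

ΔHrxn = -213.9 kcal/mol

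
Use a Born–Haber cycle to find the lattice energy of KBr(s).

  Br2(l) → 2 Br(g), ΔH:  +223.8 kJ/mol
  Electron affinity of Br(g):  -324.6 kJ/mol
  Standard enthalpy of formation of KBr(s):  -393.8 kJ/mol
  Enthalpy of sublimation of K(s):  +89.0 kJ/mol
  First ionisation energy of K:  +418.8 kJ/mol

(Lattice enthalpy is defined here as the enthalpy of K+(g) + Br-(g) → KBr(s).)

U = -688.9 kJ/mol

ΔHf° = 1·ΔHsub + 1·(ΣIE) + 1/2·D(Br2) + 1·EA + U
-393.8 = 1·(+89.0) + 1·(+418.8) + 1/2·(+223.8) + 1·(-324.6) + U
U = -393.8 − (+295.1) = -688.9 kJ/mol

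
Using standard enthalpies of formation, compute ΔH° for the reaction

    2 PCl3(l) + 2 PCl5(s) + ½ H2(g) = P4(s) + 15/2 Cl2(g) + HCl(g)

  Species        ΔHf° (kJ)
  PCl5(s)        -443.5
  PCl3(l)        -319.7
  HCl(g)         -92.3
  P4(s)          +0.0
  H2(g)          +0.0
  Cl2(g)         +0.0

ΔH° = 1434.1 kJ

ΔH°rxn = Σ nΔHf°(products) − Σ nΔHf°(reactants).
Products: 1·(+0.0) + 15/2·(+0.0) + 1·(-92.3) = -92.3
Reactants: 2·(-319.7) + 2·(-443.5) + 1/2·(+0.0) = -1526.4
ΔH° = (-92.3) − (-1526.4) = 1434.1 kJ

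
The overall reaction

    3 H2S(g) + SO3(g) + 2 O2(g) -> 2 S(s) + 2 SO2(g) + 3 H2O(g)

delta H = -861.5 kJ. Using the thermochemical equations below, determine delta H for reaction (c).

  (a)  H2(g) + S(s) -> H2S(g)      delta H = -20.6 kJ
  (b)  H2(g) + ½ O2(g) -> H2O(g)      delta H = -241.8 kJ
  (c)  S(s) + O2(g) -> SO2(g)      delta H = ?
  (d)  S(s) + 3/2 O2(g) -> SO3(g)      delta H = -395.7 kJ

(a) reversed and × 3: (-3)·(-20.6) = +61.8 kJ
(b) × 3: (3)·(-241.8) = -725.4 kJ
(c) × 2: contributes 2·x
(d) reversed: +395.7 kJ
-861.5 = (+61.8) + (-725.4) + (+395.7) + 2·x
x = (-861.5 − (-267.9)) / (2) = -296.8 kJ

delta H = -296.8 kJ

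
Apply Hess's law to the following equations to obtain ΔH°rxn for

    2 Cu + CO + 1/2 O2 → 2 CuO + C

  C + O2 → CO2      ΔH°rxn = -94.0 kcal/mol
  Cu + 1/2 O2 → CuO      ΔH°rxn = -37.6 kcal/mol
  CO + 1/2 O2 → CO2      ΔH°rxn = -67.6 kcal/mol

ΔH°rxn = -48.8 kcal/mol

equation 1 reversed (C must end up as a product): +94.0 kcal/mol
equation 2 × 2 (×2 to match 2 CuO in the target): (2)·(-37.6) = -75.2 kcal/mol
equation 3 as written (CO already on the reactant side): -67.6 kcal/mol
Combining the equations, ΔH°rxn = (+94.0) + (-75.2) + (-67.6) = -48.8 kcal/mol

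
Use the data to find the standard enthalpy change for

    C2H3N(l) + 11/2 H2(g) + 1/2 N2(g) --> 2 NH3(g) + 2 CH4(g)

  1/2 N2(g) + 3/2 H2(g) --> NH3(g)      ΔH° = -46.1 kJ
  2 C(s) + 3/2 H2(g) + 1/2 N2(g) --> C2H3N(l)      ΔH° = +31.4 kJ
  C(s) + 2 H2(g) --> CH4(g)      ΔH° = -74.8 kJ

ΔH° = -273.2 kJ

equation 1 × 2 (scale by 2 for the 2 NH3(g)): (2)·(-46.1) = -92.2 kJ
equation 2 reversed (reverse to put C2H3N(l) on the reactant side): -31.4 kJ
equation 3 × 2 (scale by 2 for the 2 CH4(g)): (2)·(-74.8) = -149.6 kJ
By Hess's law, ΔH° = (-92.2) + (-31.4) + (-149.6) = -273.2 kJ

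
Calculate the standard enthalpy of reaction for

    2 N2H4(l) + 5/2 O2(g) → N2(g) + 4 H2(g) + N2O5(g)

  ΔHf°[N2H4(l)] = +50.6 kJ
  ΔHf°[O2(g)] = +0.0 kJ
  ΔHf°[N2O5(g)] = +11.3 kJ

ΔHrxn = -89.9 kJ

ΔH°rxn = Σ nΔHf°(products) − Σ nΔHf°(reactants).
Products: 1·(+0.0) + 4·(+0.0) + 1·(+11.3) = +11.3
Reactants: 2·(+50.6) + 5/2·(+0.0) = +101.2
ΔHrxn = (+11.3) − (+101.2) = -89.9 kJ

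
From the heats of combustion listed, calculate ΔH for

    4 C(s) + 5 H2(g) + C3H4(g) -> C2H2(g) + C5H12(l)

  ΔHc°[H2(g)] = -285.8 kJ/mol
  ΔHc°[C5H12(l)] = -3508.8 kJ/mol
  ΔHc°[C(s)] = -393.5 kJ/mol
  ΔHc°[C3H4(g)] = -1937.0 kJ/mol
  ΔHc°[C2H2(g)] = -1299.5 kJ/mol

ΔH = -131.7 kJ/mol

With combustion enthalpies, reactants minus products:
= [4·(-393.5) + 5·(-285.8) + 1·(-1937.0)] − [1·(-1299.5) + 1·(-3508.8)]
= -131.7 kJ/mol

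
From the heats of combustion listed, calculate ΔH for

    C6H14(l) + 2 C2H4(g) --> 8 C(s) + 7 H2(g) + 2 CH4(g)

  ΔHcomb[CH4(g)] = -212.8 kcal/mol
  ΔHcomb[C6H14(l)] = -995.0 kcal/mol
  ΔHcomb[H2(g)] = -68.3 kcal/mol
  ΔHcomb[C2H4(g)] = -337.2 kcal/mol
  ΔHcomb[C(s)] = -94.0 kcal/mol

ΔH = -13.7 kcal/mol

Using ΔH = Σ nΔHc°(reactants) − Σ nΔHc°(products):
= [1·(-995.0) + 2·(-337.2)] − [8·(-94.0) + 7·(-68.3) + 2·(-212.8)]
= -13.7 kcal/mol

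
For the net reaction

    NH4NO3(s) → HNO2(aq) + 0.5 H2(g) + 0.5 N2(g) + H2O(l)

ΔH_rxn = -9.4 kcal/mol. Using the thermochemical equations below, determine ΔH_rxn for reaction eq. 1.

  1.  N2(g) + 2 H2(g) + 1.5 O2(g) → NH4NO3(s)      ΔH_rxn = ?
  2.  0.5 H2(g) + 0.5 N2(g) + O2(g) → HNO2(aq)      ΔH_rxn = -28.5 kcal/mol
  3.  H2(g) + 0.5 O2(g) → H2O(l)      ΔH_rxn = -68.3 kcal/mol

eq. 1 reversed (reverse to put NH4NO3(s) on the reactant side): contributes −x
eq. 2 as written (HNO2(aq) already on the product side): -28.5 kcal/mol
eq. 3 as written (H2O(l) already on the product side): -68.3 kcal/mol
-9.4 = (-28.5) + (-68.3) − x
x = (-9.4 − (-96.8)) / (-1) = -87.4 kcal/mol

ΔH_rxn = -87.4 kcal/mol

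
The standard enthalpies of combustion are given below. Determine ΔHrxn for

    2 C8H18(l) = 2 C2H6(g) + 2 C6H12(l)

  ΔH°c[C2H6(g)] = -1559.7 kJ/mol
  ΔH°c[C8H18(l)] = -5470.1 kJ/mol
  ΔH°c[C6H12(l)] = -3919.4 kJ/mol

ΔHrxn = 18.0 kJ/mol

Using ΔH = Σ nΔHc°(reactants) − Σ nΔHc°(products):
= [2·(-5470.1)] − [2·(-1559.7) + 2·(-3919.4)]
= 18.0 kJ/mol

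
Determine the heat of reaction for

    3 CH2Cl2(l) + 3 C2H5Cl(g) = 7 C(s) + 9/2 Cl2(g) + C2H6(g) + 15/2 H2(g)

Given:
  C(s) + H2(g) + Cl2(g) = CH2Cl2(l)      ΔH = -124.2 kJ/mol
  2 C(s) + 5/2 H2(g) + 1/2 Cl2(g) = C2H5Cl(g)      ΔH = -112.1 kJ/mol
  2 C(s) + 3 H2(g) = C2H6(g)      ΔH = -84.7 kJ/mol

ΔH = 624.2 kJ/mol

equation 1 reversed and × 3 (reverse to put CH2Cl2(l) on the reactant side; scale by 3 for the 3 CH2Cl2(l)): (-3)·(-124.2) = +372.6 kJ/mol
equation 2 reversed and × 3 (C2H5Cl(g) must end up as a reactant; ×3 to match 3 C2H5Cl(g) in the target): (-3)·(-112.1) = +336.3 kJ/mol
equation 3 as written (C2H6(g) already on the product side): -84.7 kJ/mol
Since enthalpy is a state function, ΔH = (+372.6) + (+336.3) + (-84.7) = 624.2 kJ/mol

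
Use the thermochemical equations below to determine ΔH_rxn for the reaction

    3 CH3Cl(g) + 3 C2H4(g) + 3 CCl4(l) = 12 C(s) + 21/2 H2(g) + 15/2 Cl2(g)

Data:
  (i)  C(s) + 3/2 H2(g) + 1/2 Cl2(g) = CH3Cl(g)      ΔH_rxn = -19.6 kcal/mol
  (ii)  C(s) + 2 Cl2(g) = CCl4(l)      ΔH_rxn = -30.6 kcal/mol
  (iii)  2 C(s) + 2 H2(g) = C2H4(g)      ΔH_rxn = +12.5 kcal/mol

ΔH_rxn = 113.1 kcal/mol

(i) reversed and × 3: (-3)·(-19.6) = +58.8 kcal/mol
(ii) reversed and × 3: (-3)·(-30.6) = +91.8 kcal/mol
(iii) reversed and × 3: (-3)·(+12.5) = -37.5 kcal/mol
Summing the manipulated equations, ΔH_rxn = (-3)·(-19.6) + (-3)·(-30.6) + (-3)·(+12.5) = 113.1 kcal/mol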